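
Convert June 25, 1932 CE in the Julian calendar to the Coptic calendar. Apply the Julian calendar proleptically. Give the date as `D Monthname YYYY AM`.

1 Epip 1648 AM

The source date corresponds to 8 July 1932 in the Gregorian calendar (JDN 2426897).
That day falls on 1 Epip 1648 AM in the Coptic calendar.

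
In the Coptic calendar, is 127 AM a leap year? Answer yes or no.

yes

127 mod 4 = 3; in the Coptic calendar a year is leap when year mod 4 = 3, so it is a leap year.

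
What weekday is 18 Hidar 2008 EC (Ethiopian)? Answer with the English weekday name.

Saturday

Equivalently 28 November 2015 Gregorian, JDN 2457355.
2457355 ≡ 5 (mod 7); counting from Monday = 0 gives Saturday.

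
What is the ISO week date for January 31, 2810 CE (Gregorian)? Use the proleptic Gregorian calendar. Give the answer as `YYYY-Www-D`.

2810-W04-7

The weekday is Sunday (ISO weekday 7).
That Sunday belongs to ISO week 4 of ISO year 2810.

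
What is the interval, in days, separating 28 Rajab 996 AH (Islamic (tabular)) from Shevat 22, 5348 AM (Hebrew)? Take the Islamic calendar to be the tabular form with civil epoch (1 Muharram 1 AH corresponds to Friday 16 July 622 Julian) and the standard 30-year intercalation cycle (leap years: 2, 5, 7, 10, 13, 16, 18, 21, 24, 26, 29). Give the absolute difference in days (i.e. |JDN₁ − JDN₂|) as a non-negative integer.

First date → JDN 2301239; second date → JDN 2301115.
The interval is |2301239 − 2301115| = 124 days.

124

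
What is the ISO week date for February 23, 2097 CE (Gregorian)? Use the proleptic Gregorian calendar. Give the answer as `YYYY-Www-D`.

2097-W08-6

The weekday is Saturday (ISO weekday 6).
That Saturday belongs to ISO week 8 of ISO year 2097.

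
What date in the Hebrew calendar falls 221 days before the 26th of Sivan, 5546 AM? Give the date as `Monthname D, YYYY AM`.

Kislev 11, 5546 AM

JDN of the 26th of Sivan, 5546 AM = 2373556.
2373556 − 221 = 2373335.
JDN 2373335 in the Hebrew calendar is Kislev 11, 5546 AM.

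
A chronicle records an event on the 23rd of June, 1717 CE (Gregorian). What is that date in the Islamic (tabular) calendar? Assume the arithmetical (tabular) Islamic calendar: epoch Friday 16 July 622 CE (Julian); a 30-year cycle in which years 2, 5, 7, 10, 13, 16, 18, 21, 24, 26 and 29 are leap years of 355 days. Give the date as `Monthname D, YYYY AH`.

Rajab 13, 1129 AH

Julian Day Number of the source date = 2348355.
Converting JDN 2348355 to the tabular Islamic calendar gives 13 Rajab 1129 AH.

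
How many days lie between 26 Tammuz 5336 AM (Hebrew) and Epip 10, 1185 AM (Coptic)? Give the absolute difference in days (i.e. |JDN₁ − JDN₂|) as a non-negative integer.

First date → JDN 2296866; second date → JDN 2257795.
The interval is |2296866 − 2257795| = 39071 days.

39071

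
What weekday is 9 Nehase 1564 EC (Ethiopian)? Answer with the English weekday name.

This is JDN 2295445 (12 August 1572 Gregorian).
2295445 ≡ 5 (mod 7); counting from Monday = 0 gives Saturday.

Saturday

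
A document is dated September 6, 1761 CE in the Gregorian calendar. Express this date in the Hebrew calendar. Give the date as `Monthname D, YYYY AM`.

Both dates share Julian Day Number 2364501; in the Hebrew calendar that is 7 Elul 5521 AM.

Elul 7, 5521 AM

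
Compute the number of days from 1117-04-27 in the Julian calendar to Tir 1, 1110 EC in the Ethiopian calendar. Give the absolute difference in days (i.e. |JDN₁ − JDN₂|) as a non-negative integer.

First date → JDN 2129159; second date → JDN 2129403.
The interval is |2129159 − 2129403| = 244 days.

244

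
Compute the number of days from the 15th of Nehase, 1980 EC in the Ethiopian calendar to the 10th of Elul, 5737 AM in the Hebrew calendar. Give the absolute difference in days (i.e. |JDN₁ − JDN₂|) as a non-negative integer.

4015

JDN of the first date = 2447395.
JDN of the second date = 2443380.
|2443380 − 2447395| = 4015.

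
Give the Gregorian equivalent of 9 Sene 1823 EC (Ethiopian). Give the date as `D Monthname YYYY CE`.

Julian Day Number of the source date = 2389984.
Converting JDN 2389984 to the Gregorian calendar gives 15 June 1831 CE.

15 June 1831 CE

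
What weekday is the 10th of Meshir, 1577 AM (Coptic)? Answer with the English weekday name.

This is JDN 2400823 (16 February 1861 Gregorian).
JDN 2400823 mod 7 = 5, and JDN 0 was a Monday, so this is a Saturday.

Saturday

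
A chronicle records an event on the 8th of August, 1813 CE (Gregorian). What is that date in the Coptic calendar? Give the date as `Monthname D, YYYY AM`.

Mesori 3, 1529 AM

Julian Day Number of the source date = 2383464.
Converting JDN 2383464 to the Coptic calendar gives 3 Mesori 1529 AM.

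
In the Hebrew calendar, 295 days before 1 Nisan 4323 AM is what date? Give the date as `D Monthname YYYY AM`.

2 Sivan 4322 AM

The starting date is JDN 1926763; 1926763 − 295 = 1926468.
JDN 1926468 corresponds to 2 Sivan 4322 AM.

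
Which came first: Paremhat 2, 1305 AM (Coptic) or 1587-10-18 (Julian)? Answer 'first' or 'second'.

second

Converting both to JDN: 2301497 vs 2301000; the smaller is the second.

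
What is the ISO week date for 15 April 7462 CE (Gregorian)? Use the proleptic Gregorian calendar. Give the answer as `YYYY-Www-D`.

7462-W16-2

The weekday is Tuesday (ISO weekday 2).
That Tuesday belongs to ISO week 16 of ISO year 7462.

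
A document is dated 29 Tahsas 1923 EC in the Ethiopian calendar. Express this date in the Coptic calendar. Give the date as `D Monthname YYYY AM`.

29 Koiak 1647 AM

Both dates share Julian Day Number 2426349; in the Coptic calendar that is 29 Koiak 1647 AM.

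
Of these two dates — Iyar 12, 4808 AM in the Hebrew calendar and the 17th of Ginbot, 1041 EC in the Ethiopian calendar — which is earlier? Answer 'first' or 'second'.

Converting both to JDN: 2103959 vs 2104337; the smaller is the first.

first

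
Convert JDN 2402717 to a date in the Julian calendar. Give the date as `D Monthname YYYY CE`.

13 April 1866 CE

JDN 2402717 is 25 April 1866 in the Gregorian calendar.
In the Julian calendar that day is 13 April 1866 CE.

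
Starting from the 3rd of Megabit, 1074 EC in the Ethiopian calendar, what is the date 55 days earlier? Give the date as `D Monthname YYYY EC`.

JDN of the 3rd of Megabit, 1074 EC = 2116316.
2116316 − 55 = 2116261.
JDN 2116261 in the Ethiopian calendar is 8 Tir 1074 EC.

8 Tir 1074 EC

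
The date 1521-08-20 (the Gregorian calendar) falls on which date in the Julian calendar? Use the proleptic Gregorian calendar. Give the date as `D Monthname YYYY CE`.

At this point the Julian calendar is 10 days behind the Gregorian.
20 August 1521 Gregorian − 10 days → 10 August 1521 Julian.

10 August 1521 CE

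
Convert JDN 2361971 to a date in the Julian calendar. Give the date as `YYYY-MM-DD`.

1754-09-22

The Gregorian equivalent of JDN 2361971 is 3 October 1754.
In the Julian calendar that day is 1754-09-22.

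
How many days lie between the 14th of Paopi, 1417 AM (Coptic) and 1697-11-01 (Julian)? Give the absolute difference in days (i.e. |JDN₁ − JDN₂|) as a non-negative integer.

1075

JDN of the first date = 2342267.
JDN of the second date = 2341192.
|2341192 − 2342267| = 1075.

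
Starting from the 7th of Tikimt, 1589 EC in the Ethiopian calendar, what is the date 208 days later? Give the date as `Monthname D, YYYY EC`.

Counting 208 days forward from JDN 2304274 reaches JDN 2304482, which is Ginbot 5, 1589 EC.

Ginbot 5, 1589 EC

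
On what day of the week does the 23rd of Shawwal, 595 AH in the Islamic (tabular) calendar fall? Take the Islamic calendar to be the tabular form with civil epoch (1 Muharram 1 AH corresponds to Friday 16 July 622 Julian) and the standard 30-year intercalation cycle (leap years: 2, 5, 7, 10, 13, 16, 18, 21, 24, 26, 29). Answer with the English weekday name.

Wednesday

In the proleptic Gregorian calendar this is 25 August 1199 (JDN 2159222).
2159222 ≡ 2 (mod 7); counting from Monday = 0 gives Wednesday.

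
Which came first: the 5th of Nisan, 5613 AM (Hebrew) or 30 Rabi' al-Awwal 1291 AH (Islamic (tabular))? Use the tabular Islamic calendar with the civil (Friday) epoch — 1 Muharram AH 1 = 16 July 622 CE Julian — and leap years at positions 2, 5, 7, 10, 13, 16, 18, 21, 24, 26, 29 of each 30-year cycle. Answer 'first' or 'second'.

The two dates have Julian Day Numbers 2397957 and 2405661 respectively.
Since 2397957 < 2405661, the first date comes first.

first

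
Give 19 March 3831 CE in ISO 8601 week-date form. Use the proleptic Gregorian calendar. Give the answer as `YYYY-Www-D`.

The weekday is Saturday (ISO weekday 6).
That Saturday belongs to ISO week 11 of ISO year 3831.

3831-W11-6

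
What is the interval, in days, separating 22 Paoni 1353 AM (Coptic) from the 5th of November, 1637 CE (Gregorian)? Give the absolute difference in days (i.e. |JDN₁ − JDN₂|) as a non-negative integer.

132

JDN of the first date = 2319139.
JDN of the second date = 2319271.
|2319271 − 2319139| = 132.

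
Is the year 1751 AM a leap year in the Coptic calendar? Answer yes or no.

yes

1751 mod 4 = 3; in the Coptic calendar a year is leap when year mod 4 = 3, so it is a leap year.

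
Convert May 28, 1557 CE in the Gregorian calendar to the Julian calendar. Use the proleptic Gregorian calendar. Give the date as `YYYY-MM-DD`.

For dates in this range the Gregorian date is 10 days ahead of the Julian.
28 May 1557 Gregorian − 10 days → 18 May 1557 Julian.

1557-05-18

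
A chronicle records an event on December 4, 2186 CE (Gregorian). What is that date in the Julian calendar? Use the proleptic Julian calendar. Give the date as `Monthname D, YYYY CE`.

November 20, 2186 CE

The Julian–Gregorian offset here is 14 days (Julian trailing).
4 December 2186 Gregorian − 14 days → 20 November 2186 Julian.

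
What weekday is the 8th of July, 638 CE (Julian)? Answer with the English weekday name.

Wednesday

In the proleptic Gregorian calendar this is 11 July 638 (JDN 1954276).
JDN 1954276 mod 7 = 2, and JDN 0 was a Monday, so this is a Wednesday.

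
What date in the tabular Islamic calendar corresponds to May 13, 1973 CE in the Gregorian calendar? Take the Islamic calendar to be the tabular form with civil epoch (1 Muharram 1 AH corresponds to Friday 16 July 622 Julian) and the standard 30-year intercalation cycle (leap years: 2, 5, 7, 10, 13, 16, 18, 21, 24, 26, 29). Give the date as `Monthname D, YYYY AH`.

Julian Day Number of the source date = 2441816.
Converting JDN 2441816 to the tabular Islamic calendar gives 10 Rabi' al-Thani 1393 AH.

Rabi' al-Thani 10, 1393 AH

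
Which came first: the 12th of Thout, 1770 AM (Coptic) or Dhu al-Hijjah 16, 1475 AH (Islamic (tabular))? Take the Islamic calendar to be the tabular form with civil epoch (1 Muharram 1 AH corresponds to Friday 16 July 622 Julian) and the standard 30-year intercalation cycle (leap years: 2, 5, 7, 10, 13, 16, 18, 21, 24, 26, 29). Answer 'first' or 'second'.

First date → JDN 2471168; second date → JDN 2471116.
JDN 2471116 < JDN 2471168, so the second date is earlier.

second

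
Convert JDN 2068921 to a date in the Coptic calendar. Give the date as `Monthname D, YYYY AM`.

JDN 2068921 is 30 May 952 in the proleptic Gregorian calendar.
In the Coptic calendar that day is Pashons 30, 668 AM.

Pashons 30, 668 AM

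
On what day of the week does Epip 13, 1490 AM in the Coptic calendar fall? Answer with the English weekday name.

Monday

This is JDN 2369199 (18 July 1774 Gregorian).
2369199 ≡ 0 (mod 7); counting from Monday = 0 gives Monday.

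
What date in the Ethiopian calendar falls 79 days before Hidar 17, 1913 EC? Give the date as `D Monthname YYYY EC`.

3 Pagume 1912 EC

JDN of Hidar 17, 1913 EC = 2422655.
2422655 − 79 = 2422576.
JDN 2422576 in the Ethiopian calendar is 3 Pagume 1912 EC.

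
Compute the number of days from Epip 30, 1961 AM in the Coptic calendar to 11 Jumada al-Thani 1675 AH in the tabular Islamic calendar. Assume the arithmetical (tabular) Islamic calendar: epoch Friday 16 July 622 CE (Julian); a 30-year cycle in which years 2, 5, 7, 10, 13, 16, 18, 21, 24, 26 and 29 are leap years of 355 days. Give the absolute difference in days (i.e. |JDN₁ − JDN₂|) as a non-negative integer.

First date → JDN 2541249; second date → JDN 2541808.
The interval is |2541249 − 2541808| = 559 days.

559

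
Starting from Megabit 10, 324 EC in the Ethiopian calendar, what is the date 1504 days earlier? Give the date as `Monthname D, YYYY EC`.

Tir 27, 320 EC

The starting date is JDN 1842386; 1842386 − 1504 = 1840882.
JDN 1840882 corresponds to Tir 27, 320 EC.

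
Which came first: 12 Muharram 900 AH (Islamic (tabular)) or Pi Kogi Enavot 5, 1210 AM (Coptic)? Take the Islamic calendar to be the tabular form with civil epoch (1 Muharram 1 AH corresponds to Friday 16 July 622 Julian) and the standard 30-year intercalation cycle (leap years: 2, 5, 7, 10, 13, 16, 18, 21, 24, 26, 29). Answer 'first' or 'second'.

second

The two dates have Julian Day Numbers 2267027 and 2266981 respectively.
Since 2266981 < 2267027, the second date comes first.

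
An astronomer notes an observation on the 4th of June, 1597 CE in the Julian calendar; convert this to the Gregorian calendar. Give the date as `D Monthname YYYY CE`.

The Julian–Gregorian offset here is 10 days (Julian trailing).
4 June 1597 Julian + 10 days → 14 June 1597 Gregorian.

14 June 1597 CE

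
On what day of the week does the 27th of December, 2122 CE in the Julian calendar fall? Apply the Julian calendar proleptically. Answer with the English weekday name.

In the Gregorian calendar this is 10 January 2123 (JDN 2496479).
2496479 ≡ 6 (mod 7); counting from Monday = 0 gives Sunday.

Sunday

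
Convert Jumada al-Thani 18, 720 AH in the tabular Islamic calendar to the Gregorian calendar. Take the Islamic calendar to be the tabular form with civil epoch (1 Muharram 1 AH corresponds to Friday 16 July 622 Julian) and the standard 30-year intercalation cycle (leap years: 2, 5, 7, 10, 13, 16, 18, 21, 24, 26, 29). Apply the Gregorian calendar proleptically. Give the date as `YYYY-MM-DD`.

1320-08-03

Julian Day Number of the source date = 2203395.
Converting JDN 2203395 to the Gregorian calendar gives 3 August 1320 CE.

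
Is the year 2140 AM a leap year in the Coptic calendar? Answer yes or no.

no

2140 mod 4 = 0; in the Coptic calendar a year is leap when year mod 4 = 3, so it is a common year.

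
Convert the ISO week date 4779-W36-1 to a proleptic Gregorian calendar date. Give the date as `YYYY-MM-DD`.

ISO week 1 of 4779 is the week containing the first Thursday of 4779.
Week 36, day 1 (Monday) lands on 4779-09-03.

4779-09-03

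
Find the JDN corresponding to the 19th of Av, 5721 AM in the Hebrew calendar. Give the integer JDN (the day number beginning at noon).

2437513

Equivalently 1 August 1961 (Gregorian).
JDN 2400001 is 17 November 1858 CE (Gregorian), MJD 0; the target day is +37512 days from there, so JDN = 2437513.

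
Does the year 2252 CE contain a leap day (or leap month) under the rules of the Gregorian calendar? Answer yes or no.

yes

2252 is divisible by 4 and not by 100, so it is a leap year.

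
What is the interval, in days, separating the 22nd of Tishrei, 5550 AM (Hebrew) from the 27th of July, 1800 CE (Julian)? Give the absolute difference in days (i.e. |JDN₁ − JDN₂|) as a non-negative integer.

3952

JDN of the first date = 2374764.
JDN of the second date = 2378716.
|2378716 − 2374764| = 3952.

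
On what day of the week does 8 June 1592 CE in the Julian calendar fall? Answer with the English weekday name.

This is JDN 2302695 (18 June 1592 Gregorian).
JDN 2302695 mod 7 = 3, and JDN 0 was a Monday, so this is a Thursday.

Thursday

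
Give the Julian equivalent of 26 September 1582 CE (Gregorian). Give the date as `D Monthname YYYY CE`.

The Julian–Gregorian offset here is 10 days (Julian trailing).
26 September 1582 Gregorian − 10 days → 16 September 1582 Julian.

16 September 1582 CE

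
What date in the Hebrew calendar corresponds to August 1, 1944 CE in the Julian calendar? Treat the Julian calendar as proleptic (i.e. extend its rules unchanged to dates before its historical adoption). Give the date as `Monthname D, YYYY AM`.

The source date corresponds to 14 August 1944 in the Gregorian calendar (JDN 2431317).
That day falls on 25 Av 5704 AM in the Hebrew calendar.

Av 25, 5704 AM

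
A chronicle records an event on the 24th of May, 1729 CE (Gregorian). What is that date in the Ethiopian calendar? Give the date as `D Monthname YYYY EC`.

Julian Day Number of the source date = 2352708.
Converting JDN 2352708 to the Ethiopian calendar gives 18 Ginbot 1721 EC.

18 Ginbot 1721 EC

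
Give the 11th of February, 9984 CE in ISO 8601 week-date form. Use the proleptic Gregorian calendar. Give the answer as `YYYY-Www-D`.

The weekday is Saturday (ISO weekday 6).
That Saturday belongs to ISO week 6 of ISO year 9984.

9984-W06-6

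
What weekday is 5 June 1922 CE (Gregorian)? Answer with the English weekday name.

Monday

Since JDN mod 7 = 0 (0 = Monday), the day is Monday.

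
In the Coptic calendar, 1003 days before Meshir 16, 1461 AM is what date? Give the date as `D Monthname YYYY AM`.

The starting date is JDN 2358460; 2358460 − 1003 = 2357457.
JDN 2357457 corresponds to 19 Pashons 1458 AM.

19 Pashons 1458 AM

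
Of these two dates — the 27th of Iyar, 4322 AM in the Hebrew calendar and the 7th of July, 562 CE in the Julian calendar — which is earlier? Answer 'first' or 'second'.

first

The two dates have Julian Day Numbers 1926464 and 1926516 respectively.
Since 1926464 < 1926516, the first date comes first.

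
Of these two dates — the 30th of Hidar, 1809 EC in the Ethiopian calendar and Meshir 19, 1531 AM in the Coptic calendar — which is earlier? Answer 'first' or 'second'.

First date → JDN 2384682; second date → JDN 2384030.
JDN 2384030 < JDN 2384682, so the second date is earlier.

second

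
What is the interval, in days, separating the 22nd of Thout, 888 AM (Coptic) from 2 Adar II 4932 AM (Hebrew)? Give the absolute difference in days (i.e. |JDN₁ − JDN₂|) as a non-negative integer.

162

First date → JDN 2149028; second date → JDN 2149190.
The interval is |2149028 − 2149190| = 162 days.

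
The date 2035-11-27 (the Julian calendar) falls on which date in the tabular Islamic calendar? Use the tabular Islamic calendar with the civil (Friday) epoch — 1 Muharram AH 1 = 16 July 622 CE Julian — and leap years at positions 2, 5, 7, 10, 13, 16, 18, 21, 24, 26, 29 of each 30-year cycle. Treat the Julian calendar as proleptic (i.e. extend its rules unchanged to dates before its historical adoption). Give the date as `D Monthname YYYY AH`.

9 Shawwal 1457 AH

Both dates share Julian Day Number 2464672; in the tabular Islamic calendar that is 9 Shawwal 1457 AH.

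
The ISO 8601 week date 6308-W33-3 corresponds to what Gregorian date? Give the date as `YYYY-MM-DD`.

ISO week 1 of 6308 is the week containing the first Thursday of 6308.
Week 33, day 3 (Wednesday) lands on 6308-08-12.

6308-08-12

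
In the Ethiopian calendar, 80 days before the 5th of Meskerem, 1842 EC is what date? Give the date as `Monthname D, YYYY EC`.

Sene 20, 1841 EC

Counting 80 days back from JDN 2396650 reaches JDN 2396570, which is Sene 20, 1841 EC.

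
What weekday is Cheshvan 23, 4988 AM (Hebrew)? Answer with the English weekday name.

Equivalently 11 November 1227 Gregorian, JDN 2169527.
2169527 ≡ 3 (mod 7); counting from Monday = 0 gives Thursday.

Thursday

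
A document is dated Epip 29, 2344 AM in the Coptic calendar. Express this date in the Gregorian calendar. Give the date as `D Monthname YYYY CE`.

Both dates share Julian Day Number 2681139; in the Gregorian calendar that is 10 August 2628 CE.

10 August 2628 CE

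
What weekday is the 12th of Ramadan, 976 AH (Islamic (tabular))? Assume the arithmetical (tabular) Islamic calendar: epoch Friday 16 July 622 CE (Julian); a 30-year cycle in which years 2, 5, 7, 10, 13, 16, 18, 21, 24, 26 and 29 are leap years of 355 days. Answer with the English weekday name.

Monday

In the proleptic Gregorian calendar this is 10 March 1569 (JDN 2294194).
JDN 2294194 mod 7 = 0, and JDN 0 was a Monday, so this is a Monday.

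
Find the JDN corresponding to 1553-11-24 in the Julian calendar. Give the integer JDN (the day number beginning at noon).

2288619

Equivalently 4 December 1553 (proleptic Gregorian).
JDN 2451545 is 1 January 2000 CE (Gregorian); the target day is −162926 days from there, so JDN = 2288619.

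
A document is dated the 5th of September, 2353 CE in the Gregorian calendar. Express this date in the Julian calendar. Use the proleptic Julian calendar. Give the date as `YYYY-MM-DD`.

2353-08-20

For dates in this range the Gregorian date is 16 days ahead of the Julian.
5 September 2353 Gregorian − 16 days → 20 August 2353 Julian.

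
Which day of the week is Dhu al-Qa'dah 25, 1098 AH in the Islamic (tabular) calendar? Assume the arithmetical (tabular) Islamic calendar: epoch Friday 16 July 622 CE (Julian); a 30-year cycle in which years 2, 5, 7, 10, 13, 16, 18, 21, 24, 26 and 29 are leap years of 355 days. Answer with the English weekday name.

This is JDN 2337499 (2 October 1687 Gregorian).
2337499 ≡ 3 (mod 7); counting from Monday = 0 gives Thursday.

Thursday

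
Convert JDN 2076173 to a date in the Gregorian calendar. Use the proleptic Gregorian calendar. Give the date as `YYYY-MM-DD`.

0972-04-07

Counting from JDN 2299161 = 15 Oct 1582 gives an offset of -222988 days.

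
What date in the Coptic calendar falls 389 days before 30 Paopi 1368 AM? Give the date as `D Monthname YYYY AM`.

JDN of 30 Paopi 1368 AM = 2324386.
2324386 − 389 = 2323997.
JDN 2323997 in the Coptic calendar is 7 Paopi 1367 AM.

7 Paopi 1367 AM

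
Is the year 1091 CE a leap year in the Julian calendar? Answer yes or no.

no

1091 mod 4 = 3, so it is a common year in the Julian calendar.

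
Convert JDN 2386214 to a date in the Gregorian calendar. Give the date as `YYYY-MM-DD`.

Counting from JDN 2299161 = 15 Oct 1582 gives an offset of 87053 days.

1821-02-17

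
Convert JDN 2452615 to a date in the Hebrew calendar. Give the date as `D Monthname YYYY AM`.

1 Tevet 5763 AM

The Gregorian equivalent of JDN 2452615 is 6 December 2002.
In the Hebrew calendar that day is 1 Tevet 5763 AM.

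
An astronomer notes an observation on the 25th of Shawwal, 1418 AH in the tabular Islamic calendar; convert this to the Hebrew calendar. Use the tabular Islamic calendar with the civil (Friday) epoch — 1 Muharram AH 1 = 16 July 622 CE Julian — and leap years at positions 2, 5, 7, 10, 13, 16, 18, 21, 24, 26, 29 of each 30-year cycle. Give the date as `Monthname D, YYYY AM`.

The source date corresponds to 23 February 1998 in the Gregorian calendar (JDN 2450868).
That day falls on 27 Shevat 5758 AM in the Hebrew calendar.

Shevat 27, 5758 AM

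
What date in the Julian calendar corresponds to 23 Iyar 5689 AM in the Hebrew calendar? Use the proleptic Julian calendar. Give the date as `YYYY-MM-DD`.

Julian Day Number of the source date = 2425765.
Converting JDN 2425765 to the Julian calendar gives 20 May 1929 CE.

1929-05-20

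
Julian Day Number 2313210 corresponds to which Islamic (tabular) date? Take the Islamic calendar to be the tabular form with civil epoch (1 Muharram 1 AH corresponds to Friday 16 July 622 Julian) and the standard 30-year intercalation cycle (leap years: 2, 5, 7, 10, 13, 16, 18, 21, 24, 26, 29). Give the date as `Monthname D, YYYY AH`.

The Gregorian equivalent of JDN 2313210 is 2 April 1621.
In the tabular Islamic calendar that day is Jumada al-Awwal 10, 1030 AH.

Jumada al-Awwal 10, 1030 AH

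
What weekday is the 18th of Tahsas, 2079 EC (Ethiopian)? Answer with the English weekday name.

Friday

In the Gregorian calendar this is 27 December 2086 (JDN 2483317).
2483317 ≡ 4 (mod 7); counting from Monday = 0 gives Friday.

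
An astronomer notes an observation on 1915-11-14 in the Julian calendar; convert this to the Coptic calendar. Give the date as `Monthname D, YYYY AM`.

Hathor 17, 1632 AM

The source date corresponds to 27 November 1915 in the Gregorian calendar (JDN 2420829).
That day falls on 17 Hathor 1632 AM in the Coptic calendar.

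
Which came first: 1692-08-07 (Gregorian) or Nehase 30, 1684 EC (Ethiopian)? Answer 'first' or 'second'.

The two dates have Julian Day Numbers 2339270 and 2339296 respectively.
Since 2339270 < 2339296, the first date comes first.

first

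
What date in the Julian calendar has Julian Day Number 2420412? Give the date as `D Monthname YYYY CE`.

JDN 2420412 is 6 October 1914 in the Gregorian calendar.
In the Julian calendar that day is 23 September 1914 CE.

23 September 1914 CE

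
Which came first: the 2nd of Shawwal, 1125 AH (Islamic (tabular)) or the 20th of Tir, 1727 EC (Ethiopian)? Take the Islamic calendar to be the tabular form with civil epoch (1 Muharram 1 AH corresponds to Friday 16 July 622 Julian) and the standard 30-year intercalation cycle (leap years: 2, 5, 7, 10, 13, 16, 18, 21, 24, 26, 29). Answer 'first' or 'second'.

first

The two dates have Julian Day Numbers 2347015 and 2354781 respectively.
Since 2347015 < 2354781, the first date comes first.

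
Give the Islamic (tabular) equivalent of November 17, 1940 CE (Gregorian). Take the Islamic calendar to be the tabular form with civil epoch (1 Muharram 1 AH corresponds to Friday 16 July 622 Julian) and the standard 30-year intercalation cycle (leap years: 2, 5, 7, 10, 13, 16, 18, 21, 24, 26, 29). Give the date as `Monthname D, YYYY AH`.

Julian Day Number of the source date = 2429951.
Converting JDN 2429951 to the tabular Islamic calendar gives 16 Shawwal 1359 AH.

Shawwal 16, 1359 AH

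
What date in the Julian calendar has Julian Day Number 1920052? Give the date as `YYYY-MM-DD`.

0544-10-25

JDN 1920052 is 27 October 544 in the proleptic Gregorian calendar.
In the Julian calendar that day is 0544-10-25.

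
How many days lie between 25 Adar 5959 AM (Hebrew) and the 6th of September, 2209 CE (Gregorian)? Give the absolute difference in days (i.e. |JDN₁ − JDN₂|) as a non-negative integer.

3819

JDN of the first date = 2524310.
JDN of the second date = 2528129.
|2528129 − 2524310| = 3819.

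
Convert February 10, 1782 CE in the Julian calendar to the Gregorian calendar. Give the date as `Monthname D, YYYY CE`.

February 21, 1782 CE

The Julian–Gregorian offset here is 11 days (Julian trailing).
10 February 1782 Julian + 11 days → 21 February 1782 Gregorian.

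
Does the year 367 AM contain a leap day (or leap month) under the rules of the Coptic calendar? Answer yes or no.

yes

367 mod 4 = 3; in the Coptic calendar a year is leap when year mod 4 = 3, so it is a leap year.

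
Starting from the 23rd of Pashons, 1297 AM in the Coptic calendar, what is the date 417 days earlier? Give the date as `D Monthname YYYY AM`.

1 Parmouti 1296 AM

The starting date is JDN 2298656; 2298656 − 417 = 2298239.
JDN 2298239 corresponds to 1 Parmouti 1296 AM.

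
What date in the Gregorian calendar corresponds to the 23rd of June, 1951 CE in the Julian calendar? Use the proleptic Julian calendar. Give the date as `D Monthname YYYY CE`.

6 July 1951 CE

The Julian–Gregorian offset here is 13 days (Julian trailing).
23 June 1951 Julian + 13 days → 6 July 1951 Gregorian.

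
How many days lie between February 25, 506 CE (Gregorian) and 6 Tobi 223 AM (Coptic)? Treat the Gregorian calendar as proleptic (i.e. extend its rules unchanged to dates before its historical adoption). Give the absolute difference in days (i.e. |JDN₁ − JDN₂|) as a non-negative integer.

312

First date → JDN 1905928; second date → JDN 1906240.
The interval is |1905928 − 1906240| = 312 days.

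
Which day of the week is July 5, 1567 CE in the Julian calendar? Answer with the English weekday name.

This is JDN 2293590 (15 July 1567 Gregorian).
JDN 2293590 mod 7 = 5, and JDN 0 was a Monday, so this is a Saturday.

Saturday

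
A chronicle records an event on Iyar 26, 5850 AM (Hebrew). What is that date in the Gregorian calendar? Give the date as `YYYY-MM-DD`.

Both dates share Julian Day Number 2484563; in the Gregorian calendar that is 26 May 2090 CE.

2090-05-26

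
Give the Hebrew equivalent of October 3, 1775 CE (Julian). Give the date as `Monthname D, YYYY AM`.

Tishrei 20, 5536 AM

Both dates share Julian Day Number 2369652; in the Hebrew calendar that is 20 Tishrei 5536 AM.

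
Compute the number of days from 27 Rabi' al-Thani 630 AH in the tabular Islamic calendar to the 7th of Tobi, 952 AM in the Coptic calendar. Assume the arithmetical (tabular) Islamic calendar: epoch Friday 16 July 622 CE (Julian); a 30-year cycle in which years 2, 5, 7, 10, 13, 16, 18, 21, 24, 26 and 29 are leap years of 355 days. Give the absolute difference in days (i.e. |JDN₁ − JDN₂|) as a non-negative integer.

JDN of the first date = 2171452.
JDN of the second date = 2172509.
|2172509 − 2171452| = 1057.

1057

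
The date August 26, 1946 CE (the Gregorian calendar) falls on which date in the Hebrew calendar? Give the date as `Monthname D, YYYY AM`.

Av 29, 5706 AM

Both dates share Julian Day Number 2432059; in the Hebrew calendar that is 29 Av 5706 AM.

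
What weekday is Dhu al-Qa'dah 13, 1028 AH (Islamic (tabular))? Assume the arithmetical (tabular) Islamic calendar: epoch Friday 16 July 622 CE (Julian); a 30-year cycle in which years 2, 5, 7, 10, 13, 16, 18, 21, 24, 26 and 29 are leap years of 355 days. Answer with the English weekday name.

Equivalently 22 October 1619 Gregorian, JDN 2312682.
Since JDN mod 7 = 1 (0 = Monday), the day is Tuesday.

Tuesday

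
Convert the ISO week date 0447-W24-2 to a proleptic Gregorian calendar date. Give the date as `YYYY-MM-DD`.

0447-06-11

ISO week 1 of 447 is the week containing the first Thursday of 447.
Week 24, day 2 (Tuesday) lands on 0447-06-11.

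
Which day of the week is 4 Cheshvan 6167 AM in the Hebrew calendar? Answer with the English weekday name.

Equivalently 17 October 2406 Gregorian, JDN 2600123.
Since JDN mod 7 = 1 (0 = Monday), the day is Tuesday.

Tuesday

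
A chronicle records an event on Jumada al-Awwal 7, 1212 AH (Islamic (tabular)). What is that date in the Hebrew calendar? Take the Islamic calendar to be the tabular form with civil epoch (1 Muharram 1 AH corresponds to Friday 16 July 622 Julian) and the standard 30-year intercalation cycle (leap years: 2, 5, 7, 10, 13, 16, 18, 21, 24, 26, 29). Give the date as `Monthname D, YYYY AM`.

Cheshvan 8, 5558 AM

Julian Day Number of the source date = 2377702.
Converting JDN 2377702 to the Hebrew calendar gives 8 Cheshvan 5558 AM.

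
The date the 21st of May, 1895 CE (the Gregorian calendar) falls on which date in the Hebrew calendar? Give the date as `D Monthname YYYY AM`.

Julian Day Number of the source date = 2413335.
Converting JDN 2413335 to the Hebrew calendar gives 27 Iyar 5655 AM.

27 Iyar 5655 AM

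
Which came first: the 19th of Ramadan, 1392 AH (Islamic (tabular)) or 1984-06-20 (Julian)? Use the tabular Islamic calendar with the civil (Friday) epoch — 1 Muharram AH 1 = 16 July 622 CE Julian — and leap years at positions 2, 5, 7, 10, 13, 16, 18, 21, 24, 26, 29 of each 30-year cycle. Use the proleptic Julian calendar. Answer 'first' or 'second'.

first

First date → JDN 2441618; second date → JDN 2445885.
JDN 2441618 < JDN 2445885, so the first date is earlier.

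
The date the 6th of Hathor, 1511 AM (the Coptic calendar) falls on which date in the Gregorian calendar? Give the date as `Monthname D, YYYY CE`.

Both dates share Julian Day Number 2376622; in the Gregorian calendar that is 13 November 1794 CE.

November 13, 1794 CE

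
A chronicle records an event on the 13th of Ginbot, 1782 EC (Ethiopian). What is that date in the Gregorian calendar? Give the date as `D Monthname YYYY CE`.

19 May 1790 CE

Julian Day Number of the source date = 2374983.
Converting JDN 2374983 to the Gregorian calendar gives 19 May 1790 CE.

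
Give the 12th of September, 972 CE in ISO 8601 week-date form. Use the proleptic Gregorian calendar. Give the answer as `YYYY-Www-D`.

The weekday is Saturday (ISO weekday 6).
That Saturday belongs to ISO week 37 of ISO year 972.

0972-W37-6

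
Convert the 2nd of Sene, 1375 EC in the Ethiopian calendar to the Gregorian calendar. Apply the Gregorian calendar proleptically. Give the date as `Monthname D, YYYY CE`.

June 4, 1383 CE

Julian Day Number of the source date = 2226345.
Converting JDN 2226345 to the Gregorian calendar gives 4 June 1383 CE.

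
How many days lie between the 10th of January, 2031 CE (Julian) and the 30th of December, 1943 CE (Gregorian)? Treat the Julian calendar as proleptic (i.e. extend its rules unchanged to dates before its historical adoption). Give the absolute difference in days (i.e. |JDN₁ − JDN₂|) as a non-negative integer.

31801

JDN of the first date = 2462890.
JDN of the second date = 2431089.
|2431089 − 2462890| = 31801.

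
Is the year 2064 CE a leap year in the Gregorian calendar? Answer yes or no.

2064 is divisible by 4 and not by 100, so it is a leap year.

yes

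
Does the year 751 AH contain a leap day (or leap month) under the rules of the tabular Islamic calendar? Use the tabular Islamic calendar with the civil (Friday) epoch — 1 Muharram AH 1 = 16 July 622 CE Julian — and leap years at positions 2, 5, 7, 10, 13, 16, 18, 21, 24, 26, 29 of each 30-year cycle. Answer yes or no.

Year 751 AH is year 1 of its 30-year cycle; leap positions are 2, 5, 7, 10, 13, 16, 18, 21, 24, 26, 29, so it is a common year (354 days).

no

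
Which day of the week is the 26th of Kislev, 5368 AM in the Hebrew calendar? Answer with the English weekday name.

This is JDN 2308354 (16 December 1607 Gregorian).
JDN 2308354 mod 7 = 6, and JDN 0 was a Monday, so this is a Sunday.

Sunday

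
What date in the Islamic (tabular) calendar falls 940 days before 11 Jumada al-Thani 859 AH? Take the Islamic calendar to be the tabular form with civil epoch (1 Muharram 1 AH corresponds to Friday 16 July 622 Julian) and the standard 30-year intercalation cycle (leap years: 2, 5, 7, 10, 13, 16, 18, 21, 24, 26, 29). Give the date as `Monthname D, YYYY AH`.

Shawwal 17, 856 AH

JDN of 11 Jumada al-Thani 859 AH = 2252645.
2252645 − 940 = 2251705.
JDN 2251705 in the tabular Islamic calendar is Shawwal 17, 856 AH.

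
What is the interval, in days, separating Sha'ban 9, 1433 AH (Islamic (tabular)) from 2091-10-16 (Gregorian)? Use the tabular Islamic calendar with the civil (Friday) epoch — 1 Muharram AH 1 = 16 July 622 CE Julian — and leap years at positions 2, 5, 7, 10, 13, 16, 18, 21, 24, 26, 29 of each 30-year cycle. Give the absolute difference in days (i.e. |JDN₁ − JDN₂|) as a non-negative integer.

JDN of the first date = 2456108.
JDN of the second date = 2485071.
|2485071 − 2456108| = 28963.

28963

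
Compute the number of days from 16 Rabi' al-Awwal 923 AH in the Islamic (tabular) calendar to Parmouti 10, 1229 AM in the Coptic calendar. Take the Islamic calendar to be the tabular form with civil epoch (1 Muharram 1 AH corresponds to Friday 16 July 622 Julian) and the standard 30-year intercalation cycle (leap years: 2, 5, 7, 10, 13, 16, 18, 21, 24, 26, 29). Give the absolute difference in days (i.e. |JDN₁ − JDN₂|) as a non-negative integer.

First date → JDN 2275240; second date → JDN 2273776.
The interval is |2275240 − 2273776| = 1464 days.

1464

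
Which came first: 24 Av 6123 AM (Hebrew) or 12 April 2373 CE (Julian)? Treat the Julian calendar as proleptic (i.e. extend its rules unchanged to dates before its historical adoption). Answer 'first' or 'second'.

Converting both to JDN: 2584343 vs 2587898; the smaller is the first.

first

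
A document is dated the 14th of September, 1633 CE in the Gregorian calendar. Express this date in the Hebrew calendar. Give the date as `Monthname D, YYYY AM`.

Both dates share Julian Day Number 2317758; in the Hebrew calendar that is 10 Tishrei 5394 AM.

Tishrei 10, 5394 AM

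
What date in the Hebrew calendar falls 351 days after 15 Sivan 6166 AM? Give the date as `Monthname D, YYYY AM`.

Iyar 10, 6167 AM

The starting date is JDN 2599986; 2599986 + 351 = 2600337.
JDN 2600337 corresponds to Iyar 10, 6167 AM.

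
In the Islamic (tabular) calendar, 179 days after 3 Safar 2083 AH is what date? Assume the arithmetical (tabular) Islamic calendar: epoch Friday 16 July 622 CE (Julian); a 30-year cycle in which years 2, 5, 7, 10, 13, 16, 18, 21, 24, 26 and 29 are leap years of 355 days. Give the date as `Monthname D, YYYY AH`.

The starting date is JDN 2686263; 2686263 + 179 = 2686442.
JDN 2686442 corresponds to Sha'ban 5, 2083 AH.

Sha'ban 5, 2083 AH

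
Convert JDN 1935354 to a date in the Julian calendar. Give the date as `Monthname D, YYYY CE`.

The proleptic Gregorian equivalent of JDN 1935354 is 19 September 586.
In the Julian calendar that day is September 17, 586 CE.

September 17, 586 CE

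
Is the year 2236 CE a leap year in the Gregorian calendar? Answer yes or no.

yes

2236 is divisible by 4 and not by 100, so it is a leap year.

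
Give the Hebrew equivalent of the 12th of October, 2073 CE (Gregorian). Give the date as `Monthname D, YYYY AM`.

Tishrei 11, 5834 AM

Julian Day Number of the source date = 2478493.
Converting JDN 2478493 to the Hebrew calendar gives 11 Tishrei 5834 AM.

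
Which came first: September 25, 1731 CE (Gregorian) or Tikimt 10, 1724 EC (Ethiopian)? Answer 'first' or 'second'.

first

Converting both to JDN: 2353562 vs 2353586; the smaller is the first.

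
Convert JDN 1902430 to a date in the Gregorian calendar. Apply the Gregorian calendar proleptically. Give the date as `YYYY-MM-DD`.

Counting from JDN 2299161 = 15 Oct 1582 gives an offset of -396731 days.

0496-07-28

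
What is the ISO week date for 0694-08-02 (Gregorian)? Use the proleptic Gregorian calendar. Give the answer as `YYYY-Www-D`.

0694-W31-4

The weekday is Thursday (ISO weekday 4).
That Thursday belongs to ISO week 31 of ISO year 694.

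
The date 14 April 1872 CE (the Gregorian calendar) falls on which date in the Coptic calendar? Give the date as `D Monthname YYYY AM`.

7 Parmouti 1588 AM

Both dates share Julian Day Number 2404898; in the Coptic calendar that is 7 Parmouti 1588 AM.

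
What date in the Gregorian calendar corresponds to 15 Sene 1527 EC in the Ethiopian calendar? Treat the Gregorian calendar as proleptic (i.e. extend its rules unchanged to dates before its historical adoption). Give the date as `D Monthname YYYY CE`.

19 June 1535 CE

Both dates share Julian Day Number 2281876; in the Gregorian calendar that is 19 June 1535 CE.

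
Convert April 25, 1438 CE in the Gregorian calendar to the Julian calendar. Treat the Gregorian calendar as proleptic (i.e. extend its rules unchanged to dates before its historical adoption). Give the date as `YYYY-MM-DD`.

1438-04-16

The Julian–Gregorian offset here is 9 days (Julian trailing).
25 April 1438 Gregorian − 9 days → 16 April 1438 Julian.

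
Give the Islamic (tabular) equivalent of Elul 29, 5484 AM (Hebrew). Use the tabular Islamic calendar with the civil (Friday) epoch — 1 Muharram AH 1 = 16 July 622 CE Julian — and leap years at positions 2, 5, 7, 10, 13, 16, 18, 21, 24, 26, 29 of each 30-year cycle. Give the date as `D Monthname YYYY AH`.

Julian Day Number of the source date = 2350998.
Converting JDN 2350998 to the tabular Islamic calendar gives 28 Dhu al-Hijjah 1136 AH.

28 Dhu al-Hijjah 1136 AH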